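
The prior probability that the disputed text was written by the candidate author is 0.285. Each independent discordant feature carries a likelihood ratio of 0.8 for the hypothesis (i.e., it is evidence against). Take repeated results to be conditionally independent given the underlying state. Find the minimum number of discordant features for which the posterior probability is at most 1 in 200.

Prior odds: 0.285 ÷ 0.715 = 57/143.
Likelihood ratio per discordant feature = 0.8.
Target odds: 0.005 ÷ 0.995 = 1/199.
Require 0.8ⁿ ≤ 1/199 ÷ (57/143) = 143/11343.
0.8¹⁹ ≈0.0144115 is still above 143/11343 but 0.8²⁰ ≈0.0115292 is at or below it, so n = 20.

20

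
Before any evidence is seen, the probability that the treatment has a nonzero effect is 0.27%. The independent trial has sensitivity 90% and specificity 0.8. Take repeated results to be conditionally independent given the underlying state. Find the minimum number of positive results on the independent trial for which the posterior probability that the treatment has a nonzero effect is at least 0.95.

Prior odds = 0.0027/0.9973 = 27/9973.
False-positive rate = 1 − 0.8 = 0.2; likelihood ratio of a positive = 0.9/0.2 = 4.5.
Target posterior odds = 0.95/0.05 = 19.
Require 4.5ⁿ ≥ 19 ÷ (27/9973) = 189487/27.
4.5⁵ = 1845.28125 falls short of 189487/27 but 4.5⁶ = 8303.765625 reaches it, so n = 6.

6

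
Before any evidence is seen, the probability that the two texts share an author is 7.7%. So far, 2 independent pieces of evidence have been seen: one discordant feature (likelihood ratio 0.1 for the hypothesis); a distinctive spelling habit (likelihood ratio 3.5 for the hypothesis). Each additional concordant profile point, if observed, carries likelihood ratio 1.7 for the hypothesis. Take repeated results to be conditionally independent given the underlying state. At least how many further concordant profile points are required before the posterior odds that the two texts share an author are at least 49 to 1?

Prior odds = 0.077/0.923 = 77/923.
Combined Bayes factor of the evidence already in hand = 0.1 × 3.5 = 0.35.
Odds after that evidence = (77/923) × 0.35 = 539/18460.
Target odds = 49.
Need 1.7ⁿ ≥ 49 ÷ (539/18460) = 18460/11.
1.7¹³ ≈990.458 falls short of 18460/11 but 1.7¹⁴ ≈1683.78 reaches it, so n = 14.

14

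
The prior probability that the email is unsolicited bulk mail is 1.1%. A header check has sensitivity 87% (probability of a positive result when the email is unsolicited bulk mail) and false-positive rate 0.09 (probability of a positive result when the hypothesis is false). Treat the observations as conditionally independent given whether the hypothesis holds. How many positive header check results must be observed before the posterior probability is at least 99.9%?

Prior odds: 0.011 ÷ 0.989 = 11/989.
Likelihood ratio of a positive result = 0.87/0.09 = 29/3.
Target posterior odds = 0.999/0.001 = 999.
Require (29/3)ⁿ ≥ 999 ÷ (11/989) = 988011/11.
(29/3)⁵ = 20511149/243 falls short of 988011/11 but (29/3)⁶ = 594823321/729 reaches it, so n = 6.

6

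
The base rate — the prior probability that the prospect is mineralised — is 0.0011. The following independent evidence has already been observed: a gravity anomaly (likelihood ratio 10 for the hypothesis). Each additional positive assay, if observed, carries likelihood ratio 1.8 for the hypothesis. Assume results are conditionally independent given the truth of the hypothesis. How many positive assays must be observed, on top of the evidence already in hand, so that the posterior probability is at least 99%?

Prior odds = 0.0011/0.9989 = 11/9989.
Bayes factor of the evidence already in hand = 10.
Odds after that evidence = (11/9989) × 10 = 110/9989.
Target odds = 0.99/0.01 = 99.
Need 1.8ⁿ ≥ 99 ÷ (110/9989) = 8990.1.
1.8¹⁵ ≈6746.64 falls short of 8990.1 but 1.8¹⁶ ≈12144 reaches it, so n = 16.

16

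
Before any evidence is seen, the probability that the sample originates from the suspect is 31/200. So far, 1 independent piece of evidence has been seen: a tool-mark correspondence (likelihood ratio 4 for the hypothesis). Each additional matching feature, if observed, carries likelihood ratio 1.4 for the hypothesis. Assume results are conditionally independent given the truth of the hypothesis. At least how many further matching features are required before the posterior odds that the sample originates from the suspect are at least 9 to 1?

Prior odds = 0.155/0.845 = 31/169.
Bayes factor of the evidence already in hand = 4.
Odds after that evidence = (31/169) × 4 = 124/169.
Target odds = 9.
Need 1.4ⁿ ≥ 9 ÷ (124/169) = 1521/124.
1.4⁷ = 823543/78125 falls short of 1521/124 but 1.4⁸ = 5764801/390625 reaches it, so n = 8.

8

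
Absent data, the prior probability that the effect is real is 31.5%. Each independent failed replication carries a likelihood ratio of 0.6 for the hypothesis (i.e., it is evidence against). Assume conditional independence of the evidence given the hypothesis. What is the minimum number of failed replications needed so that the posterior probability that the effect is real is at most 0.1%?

13

Prior odds = 0.315/0.685 = 63/137.
Likelihood ratio per failed replication = 0.6.
Target odds: 0.001 ÷ 0.999 = 1/999.
Require 0.6ⁿ ≤ 1/999 ÷ (63/137) = 137/62937.
0.6¹² = 531441/244140625 is still above 137/62937 but 0.6¹³ ≈0.00130607 is at or below it, so n = 13.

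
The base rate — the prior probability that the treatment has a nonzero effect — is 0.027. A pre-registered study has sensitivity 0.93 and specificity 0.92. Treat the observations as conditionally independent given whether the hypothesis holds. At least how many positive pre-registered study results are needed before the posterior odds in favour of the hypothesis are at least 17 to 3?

Prior odds = 0.027/0.973 = 27/973.
False-positive rate = 1 − 0.92 = 0.08; likelihood ratio of a positive = 0.93/0.08 = 11.625.
Target odds = 17/3.
Need (27/973) × 11.625ⁿ ≥ 17/3, i.e. 11.625ⁿ ≥ 16541/81.
11.625² = 135.140625 falls short of 16541/81 but 11.625³ = 804357/512 reaches it, so n = 3.

3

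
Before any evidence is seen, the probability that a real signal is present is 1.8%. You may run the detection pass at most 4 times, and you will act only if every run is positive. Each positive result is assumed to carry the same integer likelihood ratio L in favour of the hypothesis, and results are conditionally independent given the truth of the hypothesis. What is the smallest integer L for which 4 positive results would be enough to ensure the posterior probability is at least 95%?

Prior odds = 0.018/0.982 = 9/491.
Target odds = 0.95/0.05 = 19.
Need L⁴ ≥ 19 ÷ (9/491) = 9329/9.
5⁴ = 625 < 9329/9 ≤ 1296 = 6⁴, so L = 6.

6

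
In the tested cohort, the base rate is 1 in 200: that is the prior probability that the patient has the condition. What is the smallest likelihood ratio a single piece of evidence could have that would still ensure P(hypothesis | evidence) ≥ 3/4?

Prior odds = 0.005/0.995 = 1/199.
Target odds = 0.75/0.25 = 3.
Required Bayes factor = 3 ÷ (1/199) = 597.

597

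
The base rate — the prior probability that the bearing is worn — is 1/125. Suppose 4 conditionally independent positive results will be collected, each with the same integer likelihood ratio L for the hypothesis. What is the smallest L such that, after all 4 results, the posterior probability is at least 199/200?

13

Prior odds = 0.008/0.992 = 1/124.
Target odds = 0.995/0.005 = 199.
Need L⁴ ≥ 199 ÷ (1/124) = 24676.
12⁴ = 20736 < 24676 ≤ 28561 = 13⁴, so L = 13.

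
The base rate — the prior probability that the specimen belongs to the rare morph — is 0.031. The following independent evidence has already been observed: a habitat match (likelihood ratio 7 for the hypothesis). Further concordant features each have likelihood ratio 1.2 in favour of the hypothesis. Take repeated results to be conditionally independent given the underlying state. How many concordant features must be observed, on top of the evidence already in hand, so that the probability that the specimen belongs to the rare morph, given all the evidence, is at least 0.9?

Prior odds = 0.031/0.969 = 31/969.
Bayes factor of the evidence already in hand = 7.
Odds after that evidence = (31/969) × 7 = 217/969.
Target odds = 0.9/0.1 = 9.
Need 1.2ⁿ ≥ 9 ÷ (217/969) = 8721/217.
1.2²⁰ ≈38.3376 falls short of 8721/217 but 1.2²¹ ≈46.0051 reaches it, so n = 21.

21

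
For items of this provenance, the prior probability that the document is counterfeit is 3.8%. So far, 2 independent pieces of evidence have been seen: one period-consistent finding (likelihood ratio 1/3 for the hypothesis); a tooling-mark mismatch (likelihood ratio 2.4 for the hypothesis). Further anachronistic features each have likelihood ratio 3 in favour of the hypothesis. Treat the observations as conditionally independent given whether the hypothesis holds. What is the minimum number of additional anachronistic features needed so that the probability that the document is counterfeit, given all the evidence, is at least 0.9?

6

Prior odds = 0.038/0.962 = 19/481.
Combined Bayes factor of the evidence already in hand = (1/3) × 2.4 = 0.8.
Odds after that evidence = (19/481) × 0.8 = 76/2405.
Target odds = 0.9/0.1 = 9.
Need 3ⁿ ≥ 9 ÷ (76/2405) = 21645/76.
3⁵ = 243 falls short of 21645/76 but 3⁶ = 729 reaches it, so n = 6.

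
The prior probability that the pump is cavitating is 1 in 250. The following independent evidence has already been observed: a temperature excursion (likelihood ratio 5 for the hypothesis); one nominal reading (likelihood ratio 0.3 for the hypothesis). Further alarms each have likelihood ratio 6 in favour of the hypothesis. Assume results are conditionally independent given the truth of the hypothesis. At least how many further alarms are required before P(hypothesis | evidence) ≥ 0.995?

Prior odds = 0.004/0.996 = 1/249.
Combined Bayes factor of the evidence already in hand = 5 × 0.3 = 1.5.
Odds after that evidence = (1/249) × 1.5 = 1/166.
Target odds = 0.995/0.005 = 199.
Need 6ⁿ ≥ 199 ÷ (1/166) = 33034.
6⁵ = 7776 falls short of 33034 but 6⁶ = 46656 reaches it, so n = 6.

6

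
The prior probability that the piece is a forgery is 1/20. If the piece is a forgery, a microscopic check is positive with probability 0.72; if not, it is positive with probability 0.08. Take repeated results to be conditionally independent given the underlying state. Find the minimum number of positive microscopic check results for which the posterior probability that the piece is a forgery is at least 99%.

4

Prior odds: 0.05 ÷ 0.95 = 1/19.
Likelihood ratio of a positive = 0.72/0.08 = 9.
Target odds: 0.99 ÷ 0.01 = 99.
Need (1/19) × 9ⁿ ≥ 99, i.e. 9ⁿ ≥ 1881.
9³ = 729 falls short of 1881 but 9⁴ = 6561 reaches it, so n = 4.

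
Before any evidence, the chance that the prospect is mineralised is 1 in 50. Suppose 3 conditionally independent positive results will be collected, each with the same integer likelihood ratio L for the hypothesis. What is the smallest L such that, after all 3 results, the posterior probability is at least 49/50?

Prior odds = 0.02/0.98 = 1/49.
Target odds = 0.98/0.02 = 49.
Need L³ ≥ 49 ÷ (1/49) = 2401.
13³ = 2197 < 2401 ≤ 2744 = 14³, so L = 14.

14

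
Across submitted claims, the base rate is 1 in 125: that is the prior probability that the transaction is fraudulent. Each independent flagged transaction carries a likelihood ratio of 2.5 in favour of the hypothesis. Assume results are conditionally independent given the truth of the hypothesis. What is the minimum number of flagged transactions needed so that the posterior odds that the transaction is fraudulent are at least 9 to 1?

8

Prior odds = 0.008/0.992 = 1/124.
Likelihood ratio per flagged transaction = 2.5.
Target odds = 9.
Require 2.5ⁿ ≥ 9 ÷ (1/124) = 1116.
2.5⁷ = 610.3515625 falls short of 1116 but 2.5⁸ = 390625/256 reaches it, so n = 8.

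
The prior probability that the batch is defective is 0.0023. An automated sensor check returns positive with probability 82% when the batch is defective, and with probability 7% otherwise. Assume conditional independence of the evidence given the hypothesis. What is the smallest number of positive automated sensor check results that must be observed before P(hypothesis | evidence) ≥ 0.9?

4

Prior odds: 0.0023 ÷ 0.9977 = 23/9977.
Likelihood ratio of a positive result = 0.82/0.07 = 82/7.
Target posterior odds = 0.9/0.1 = 9.
Require (82/7)ⁿ ≥ 9 ÷ (23/9977) = 89793/23.
(82/7)³ = 551368/343 falls short of 89793/23 but (82/7)⁴ = 45212176/2401 reaches it, so n = 4.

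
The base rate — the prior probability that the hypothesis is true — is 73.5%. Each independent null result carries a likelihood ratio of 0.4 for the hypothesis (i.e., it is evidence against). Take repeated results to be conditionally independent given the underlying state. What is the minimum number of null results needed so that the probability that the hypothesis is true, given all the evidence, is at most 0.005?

Prior odds: 0.735 ÷ 0.265 = 147/53.
Likelihood ratio per null result = 0.4.
Target posterior odds = 0.005/0.995 = 1/199.
Need (147/53) × 0.4ⁿ ≤ 1/199, i.e. 0.4ⁿ ≤ 53/29253.
0.4⁶ = 64/15625 is still above 53/29253 but 0.4⁷ = 128/78125 is at or below it, so n = 7.

7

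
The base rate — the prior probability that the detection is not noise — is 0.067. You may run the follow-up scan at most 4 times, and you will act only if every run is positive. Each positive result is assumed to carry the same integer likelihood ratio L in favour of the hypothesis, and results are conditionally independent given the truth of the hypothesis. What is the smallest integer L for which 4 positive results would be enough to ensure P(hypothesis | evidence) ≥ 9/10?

Prior odds = 0.067/0.933 = 67/933.
Target odds = 0.9/0.1 = 9.
Need L⁴ ≥ 9 ÷ (67/933) = 8397/67.
3⁴ = 81 < 8397/67 ≤ 256 = 4⁴, so L = 4.

4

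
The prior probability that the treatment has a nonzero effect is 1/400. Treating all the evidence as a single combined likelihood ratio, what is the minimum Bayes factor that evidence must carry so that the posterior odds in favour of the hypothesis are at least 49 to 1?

19551

Prior odds = 0.0025/0.9975 = 1/399.
Target odds = 49.
Required Bayes factor = 49 ÷ (1/399) = 19551.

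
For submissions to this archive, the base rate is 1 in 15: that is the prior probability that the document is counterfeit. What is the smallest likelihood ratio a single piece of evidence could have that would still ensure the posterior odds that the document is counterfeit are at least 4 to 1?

Prior odds = (1/15)/(14/15) = 1/14.
Target odds = 4.
Required Bayes factor = 4 ÷ (1/14) = 56.

56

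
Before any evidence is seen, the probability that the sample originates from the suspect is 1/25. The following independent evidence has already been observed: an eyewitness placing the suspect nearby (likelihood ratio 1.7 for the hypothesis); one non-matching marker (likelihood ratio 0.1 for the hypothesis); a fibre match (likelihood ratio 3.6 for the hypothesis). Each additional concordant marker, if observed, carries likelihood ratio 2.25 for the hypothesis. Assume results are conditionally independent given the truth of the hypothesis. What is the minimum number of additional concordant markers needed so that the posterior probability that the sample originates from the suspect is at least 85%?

7

Prior odds = 0.04/0.96 = 1/24.
Combined Bayes factor of the evidence already in hand = 1.7 × 0.1 × 3.6 = 0.612.
Odds after that evidence = (1/24) × 0.612 = 0.0255.
Target odds = 0.85/0.15 = 17/3.
Need 2.25ⁿ ≥ 17/3 ÷ 0.0255 = 2000/9.
2.25⁶ = 531441/4096 falls short of 2000/9 but 2.25⁷ = 4782969/16384 reaches it, so n = 7.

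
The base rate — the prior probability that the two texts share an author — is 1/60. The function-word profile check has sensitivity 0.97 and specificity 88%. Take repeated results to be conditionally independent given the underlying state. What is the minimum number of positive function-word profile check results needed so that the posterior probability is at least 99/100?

5

Prior odds = (1/60)/(59/60) = 1/59.
False-positive rate = 1 − 0.88 = 0.12; likelihood ratio of a positive = 0.97/0.12 = 97/12.
Target posterior odds = 0.99/0.01 = 99.
Need (1/59) × (97/12)ⁿ ≥ 99, i.e. (97/12)ⁿ ≥ 5841.
(97/12)⁴ = 88529281/20736 falls short of 5841 but (97/12)⁵ ≈34510.6 reaches it, so n = 5.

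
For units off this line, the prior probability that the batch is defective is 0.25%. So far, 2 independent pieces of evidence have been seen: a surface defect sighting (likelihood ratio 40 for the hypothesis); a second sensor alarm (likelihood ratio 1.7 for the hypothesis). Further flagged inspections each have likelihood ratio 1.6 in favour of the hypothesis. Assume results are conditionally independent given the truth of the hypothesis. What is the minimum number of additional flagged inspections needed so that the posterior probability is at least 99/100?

Prior odds = 0.0025/0.9975 = 1/399.
Combined Bayes factor of the evidence already in hand = 40 × 1.7 = 68.
Odds after that evidence = (1/399) × 68 = 68/399.
Target odds = 0.99/0.01 = 99.
Need 1.6ⁿ ≥ 99 ÷ (68/399) = 39501/68.
1.6¹³ ≈450.36 falls short of 39501/68 but 1.6¹⁴ ≈720.576 reaches it, so n = 14.

14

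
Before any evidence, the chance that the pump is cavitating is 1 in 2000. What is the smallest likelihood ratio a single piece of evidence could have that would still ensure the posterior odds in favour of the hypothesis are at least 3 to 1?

Prior odds = 0.0005/0.9995 = 1/1999.
Target odds = 3.
Required Bayes factor = 3 ÷ (1/1999) = 5997.

5997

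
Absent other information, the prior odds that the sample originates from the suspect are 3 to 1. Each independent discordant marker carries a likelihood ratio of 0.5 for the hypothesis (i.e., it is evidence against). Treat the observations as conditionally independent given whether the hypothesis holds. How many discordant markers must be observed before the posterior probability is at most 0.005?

10

Prior odds = 3.
Likelihood ratio per discordant marker = 0.5.
Target odds: 0.005 ÷ 0.995 = 1/199.
Require 0.5ⁿ ≤ 1/199 ÷ 3 = 1/597.
0.5⁹ = 0.001953125 is still above 1/597 but 0.5¹⁰ = 1/1024 is at or below it, so n = 10.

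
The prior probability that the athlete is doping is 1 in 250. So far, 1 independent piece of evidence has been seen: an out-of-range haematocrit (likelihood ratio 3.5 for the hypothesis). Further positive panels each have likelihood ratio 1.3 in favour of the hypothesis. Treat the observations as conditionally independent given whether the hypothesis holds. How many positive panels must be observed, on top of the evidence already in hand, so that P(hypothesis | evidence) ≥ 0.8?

Prior odds = 0.004/0.996 = 1/249.
Bayes factor of the evidence already in hand = 3.5.
Odds after that evidence = (1/249) × 3.5 = 7/498.
Target odds = 0.8/0.2 = 4.
Need 1.3ⁿ ≥ 4 ÷ (7/498) = 1992/7.
1.3²¹ ≈247.065 falls short of 1992/7 but 1.3²² ≈321.184 reaches it, so n = 22.

22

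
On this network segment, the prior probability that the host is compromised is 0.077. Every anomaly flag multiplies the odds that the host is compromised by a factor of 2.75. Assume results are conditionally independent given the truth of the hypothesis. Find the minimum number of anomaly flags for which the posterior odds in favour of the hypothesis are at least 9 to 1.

5

Prior odds = 0.077/0.923 = 77/923.
Likelihood ratio per anomaly flag = 2.75.
Target odds = 9.
Need (77/923) × 2.75ⁿ ≥ 9, i.e. 2.75ⁿ ≥ 8307/77.
2.75⁴ = 57.19140625 falls short of 8307/77 but 2.75⁵ = 161051/1024 reaches it, so n = 5.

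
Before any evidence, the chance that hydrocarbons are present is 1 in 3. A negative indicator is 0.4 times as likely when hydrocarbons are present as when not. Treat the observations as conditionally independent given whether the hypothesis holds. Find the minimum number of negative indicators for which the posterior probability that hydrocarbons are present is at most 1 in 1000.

Prior odds: (1/3) ÷ (2/3) = 0.5.
Likelihood ratio per negative indicator = 0.4.
Target posterior odds = 0.001/0.999 = 1/999.
Require 0.4ⁿ ≤ 1/999 ÷ 0.5 = 2/999.
0.4⁶ = 64/15625 is still above 2/999 but 0.4⁷ = 128/78125 is at or below it, so n = 7.

7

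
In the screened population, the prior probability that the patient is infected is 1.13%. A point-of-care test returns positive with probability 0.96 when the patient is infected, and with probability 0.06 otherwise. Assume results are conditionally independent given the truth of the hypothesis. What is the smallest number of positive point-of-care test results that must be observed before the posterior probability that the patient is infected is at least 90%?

3

Prior odds = 0.0113/0.9887 = 113/9887.
Likelihood ratio of a positive result = 0.96/0.06 = 16.
Target posterior odds = 0.9/0.1 = 9.
Need (113/9887) × 16ⁿ ≥ 9, i.e. 16ⁿ ≥ 88983/113.
16² = 256 falls short of 88983/113 but 16³ = 4096 reaches it, so n = 3.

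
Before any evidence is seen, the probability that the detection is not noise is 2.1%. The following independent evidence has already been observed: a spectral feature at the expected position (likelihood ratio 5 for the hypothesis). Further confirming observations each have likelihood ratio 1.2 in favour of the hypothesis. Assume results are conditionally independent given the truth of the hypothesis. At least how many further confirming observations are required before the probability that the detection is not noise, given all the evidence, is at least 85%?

22

Prior odds = 0.021/0.979 = 21/979.
Bayes factor of the evidence already in hand = 5.
Odds after that evidence = (21/979) × 5 = 105/979.
Target odds = 0.85/0.15 = 17/3.
Need 1.2ⁿ ≥ 17/3 ÷ (105/979) = 16643/315.
1.2²¹ ≈46.0051 falls short of 16643/315 but 1.2²² ≈55.2061 reaches it, so n = 22.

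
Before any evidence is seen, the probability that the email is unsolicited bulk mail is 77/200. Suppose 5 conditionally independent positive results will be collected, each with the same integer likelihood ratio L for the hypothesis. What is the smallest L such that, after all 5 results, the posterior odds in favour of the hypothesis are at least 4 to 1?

2

Prior odds = 0.385/0.615 = 77/123.
Target odds = 4.
Need L⁵ ≥ 4 ÷ (77/123) = 492/77.
1⁵ = 1 < 492/77 ≤ 32 = 2⁵, so L = 2.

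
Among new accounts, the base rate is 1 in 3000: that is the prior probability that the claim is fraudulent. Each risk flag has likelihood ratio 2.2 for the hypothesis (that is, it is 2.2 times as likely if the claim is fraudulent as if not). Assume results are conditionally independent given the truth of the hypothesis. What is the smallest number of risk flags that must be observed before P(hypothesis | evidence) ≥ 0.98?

16

Prior odds: (1/3000) ÷ (2999/3000) = 1/2999.
Likelihood ratio per risk flag = 2.2.
Target posterior odds = 0.98/0.02 = 49.
Require 2.2ⁿ ≥ 49 ÷ (1/2999) = 146951.
2.2¹⁵ ≈136880 falls short of 146951 but 2.2¹⁶ ≈301136 reaches it, so n = 16.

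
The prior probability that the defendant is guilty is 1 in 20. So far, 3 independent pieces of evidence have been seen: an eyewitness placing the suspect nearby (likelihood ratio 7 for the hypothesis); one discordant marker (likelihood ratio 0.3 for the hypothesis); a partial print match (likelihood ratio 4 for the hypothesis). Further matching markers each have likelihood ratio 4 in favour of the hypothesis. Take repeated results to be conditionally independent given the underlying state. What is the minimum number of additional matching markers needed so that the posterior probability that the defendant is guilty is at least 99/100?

Prior odds = 0.05/0.95 = 1/19.
Combined Bayes factor of the evidence already in hand = 7 × 0.3 × 4 = 8.4.
Odds after that evidence = (1/19) × 8.4 = 42/95.
Target odds = 0.99/0.01 = 99.
Need 4ⁿ ≥ 99 ÷ (42/95) = 3135/14.
4³ = 64 falls short of 3135/14 but 4⁴ = 256 reaches it, so n = 4.

4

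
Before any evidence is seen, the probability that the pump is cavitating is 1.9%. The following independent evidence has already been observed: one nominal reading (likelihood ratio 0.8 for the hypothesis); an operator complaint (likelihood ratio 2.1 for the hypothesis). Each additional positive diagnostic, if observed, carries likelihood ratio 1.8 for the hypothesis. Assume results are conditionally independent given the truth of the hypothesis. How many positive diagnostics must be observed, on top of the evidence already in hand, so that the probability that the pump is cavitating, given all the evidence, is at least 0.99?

14

Prior odds = 0.019/0.981 = 19/981.
Combined Bayes factor of the evidence already in hand = 0.8 × 2.1 = 1.68.
Odds after that evidence = (19/981) × 1.68 = 266/8175.
Target odds = 0.99/0.01 = 99.
Need 1.8ⁿ ≥ 99 ÷ (266/8175) = 809325/266.
1.8¹³ ≈2082.3 falls short of 809325/266 but 1.8¹⁴ ≈3748.13 reaches it, so n = 14.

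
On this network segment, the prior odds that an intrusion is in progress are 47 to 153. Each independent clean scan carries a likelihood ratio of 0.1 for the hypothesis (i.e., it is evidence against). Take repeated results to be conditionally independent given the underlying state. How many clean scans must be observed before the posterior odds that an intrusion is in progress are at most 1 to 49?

2

Prior odds = 47/153.
Likelihood ratio per clean scan = 0.1.
Target odds = 1/49.
Require 0.1ⁿ ≤ 1/49 ÷ (47/153) = 153/2303.
0.1¹ = 0.1 is still above 153/2303 but 0.1² = 0.01 is at or below it, so n = 2.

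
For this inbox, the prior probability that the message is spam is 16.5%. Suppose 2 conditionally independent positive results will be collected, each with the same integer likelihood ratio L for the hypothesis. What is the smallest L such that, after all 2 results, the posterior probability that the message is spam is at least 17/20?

6

Prior odds = 0.165/0.835 = 33/167.
Target odds = 0.85/0.15 = 17/3.
Need L² ≥ 17/3 ÷ (33/167) = 2839/99.
5² = 25 < 2839/99 ≤ 36 = 6², so L = 6.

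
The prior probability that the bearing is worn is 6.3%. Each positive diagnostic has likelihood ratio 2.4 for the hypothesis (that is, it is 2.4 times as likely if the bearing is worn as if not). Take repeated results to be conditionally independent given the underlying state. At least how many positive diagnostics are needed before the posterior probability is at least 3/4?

Prior odds = 0.063/0.937 = 63/937.
Likelihood ratio per positive diagnostic = 2.4.
Target posterior odds = 0.75/0.25 = 3.
Need (63/937) × 2.4ⁿ ≥ 3, i.e. 2.4ⁿ ≥ 937/21.
2.4⁴ = 33.1776 falls short of 937/21 but 2.4⁵ = 79.62624 reaches it, so n = 5.

5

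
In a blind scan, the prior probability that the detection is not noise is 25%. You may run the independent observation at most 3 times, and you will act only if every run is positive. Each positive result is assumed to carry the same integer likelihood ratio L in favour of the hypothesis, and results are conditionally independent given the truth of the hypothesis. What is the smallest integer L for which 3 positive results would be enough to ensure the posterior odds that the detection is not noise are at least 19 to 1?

4

Prior odds = 0.25/0.75 = 1/3.
Target odds = 19.
Need L³ ≥ 19 ÷ (1/3) = 57.
3³ = 27 < 57 ≤ 64 = 4³, so L = 4.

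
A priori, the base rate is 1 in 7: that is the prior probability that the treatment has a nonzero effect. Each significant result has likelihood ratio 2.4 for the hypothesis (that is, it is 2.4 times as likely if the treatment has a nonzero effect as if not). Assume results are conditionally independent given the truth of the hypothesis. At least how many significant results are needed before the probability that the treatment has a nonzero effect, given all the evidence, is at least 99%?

8

Prior odds: (1/7) ÷ (6/7) = 1/6.
Likelihood ratio per significant result = 2.4.
Target odds: 0.99 ÷ 0.01 = 99.
Need (1/6) × 2.4ⁿ ≥ 99, i.e. 2.4ⁿ ≥ 594.
2.4⁷ = 35831808/78125 falls short of 594 but 2.4⁸ = 429981696/390625 reaches it, so n = 8.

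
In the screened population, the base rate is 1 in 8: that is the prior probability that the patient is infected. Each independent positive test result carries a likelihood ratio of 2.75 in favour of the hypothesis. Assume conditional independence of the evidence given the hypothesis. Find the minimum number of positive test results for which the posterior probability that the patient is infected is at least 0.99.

Prior odds = 0.125/0.875 = 1/7.
Likelihood ratio per positive test result = 2.75.
Target odds: 0.99 ÷ 0.01 = 99.
Require 2.75ⁿ ≥ 99 ÷ (1/7) = 693.
2.75⁶ = 1771561/4096 falls short of 693 but 2.75⁷ = 19487171/16384 reaches it, so n = 7.

7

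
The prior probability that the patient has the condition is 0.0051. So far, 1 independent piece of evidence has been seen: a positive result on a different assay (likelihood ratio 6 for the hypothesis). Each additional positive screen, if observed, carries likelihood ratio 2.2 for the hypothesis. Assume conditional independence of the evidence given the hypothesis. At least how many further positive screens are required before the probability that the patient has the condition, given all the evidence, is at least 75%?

6

Prior odds = 0.0051/0.9949 = 51/9949.
Bayes factor of the evidence already in hand = 6.
Odds after that evidence = (51/9949) × 6 = 306/9949.
Target odds = 0.75/0.25 = 3.
Need 2.2ⁿ ≥ 3 ÷ (306/9949) = 9949/102.
2.2⁵ = 51.53632 falls short of 9949/102 but 2.2⁶ = 1771561/15625 reaches it, so n = 6.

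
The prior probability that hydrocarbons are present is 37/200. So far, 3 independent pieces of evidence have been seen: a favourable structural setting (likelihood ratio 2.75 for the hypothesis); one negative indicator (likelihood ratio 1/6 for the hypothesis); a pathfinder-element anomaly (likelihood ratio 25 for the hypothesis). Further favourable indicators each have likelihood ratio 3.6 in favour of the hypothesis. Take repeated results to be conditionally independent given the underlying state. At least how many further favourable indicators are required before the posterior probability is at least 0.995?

4

Prior odds = 0.185/0.815 = 37/163.
Combined Bayes factor of the evidence already in hand = 2.75 × (1/6) × 25 = 275/24.
Odds after that evidence = (37/163) × 275/24 = 10175/3912.
Target odds = 0.995/0.005 = 199.
Need 3.6ⁿ ≥ 199 ÷ (10175/3912) = 778488/10175.
3.6³ = 46.656 falls short of 778488/10175 but 3.6⁴ = 167.9616 reaches it, so n = 4.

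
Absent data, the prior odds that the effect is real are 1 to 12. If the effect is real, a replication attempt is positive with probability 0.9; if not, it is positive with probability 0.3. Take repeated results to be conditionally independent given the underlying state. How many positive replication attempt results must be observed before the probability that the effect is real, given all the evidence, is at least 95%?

5

Prior odds = 1/12.
Likelihood ratio of a positive = 0.9/0.3 = 3.
Target odds: 0.95 ÷ 0.05 = 19.
Require 3ⁿ ≥ 19 ÷ (1/12) = 228.
3⁴ = 81 falls short of 228 but 3⁵ = 243 reaches it, so n = 5.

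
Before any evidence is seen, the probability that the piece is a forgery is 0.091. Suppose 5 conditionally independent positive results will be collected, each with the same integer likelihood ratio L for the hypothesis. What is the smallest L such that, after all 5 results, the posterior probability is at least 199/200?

5

Prior odds = 0.091/0.909 = 91/909.
Target odds = 0.995/0.005 = 199.
Need L⁵ ≥ 199 ÷ (91/909) = 180891/91.
4⁵ = 1024 < 180891/91 ≤ 3125 = 5⁵, so L = 5.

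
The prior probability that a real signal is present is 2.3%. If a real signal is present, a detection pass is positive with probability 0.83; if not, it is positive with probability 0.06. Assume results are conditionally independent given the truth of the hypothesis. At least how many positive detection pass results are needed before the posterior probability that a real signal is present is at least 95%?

3

Prior odds: 0.023 ÷ 0.977 = 23/977.
Likelihood ratio of a positive = 0.83/0.06 = 83/6.
Target posterior odds = 0.95/0.05 = 19.
Require (83/6)ⁿ ≥ 19 ÷ (23/977) = 18563/23.
(83/6)² = 6889/36 falls short of 18563/23 but (83/6)³ = 571787/216 reaches it, so n = 3.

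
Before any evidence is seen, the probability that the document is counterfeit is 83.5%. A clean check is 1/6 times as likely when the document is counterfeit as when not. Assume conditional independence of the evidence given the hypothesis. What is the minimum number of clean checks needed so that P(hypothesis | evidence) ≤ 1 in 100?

Prior odds = 0.835/0.165 = 167/33.
Likelihood ratio per clean check = 1/6.
Target odds: 0.01 ÷ 0.99 = 1/99.
Need (167/33) × (1/6)ⁿ ≤ 1/99, i.e. (1/6)ⁿ ≤ 1/501.
(1/6)³ = 1/216 is still above 1/501 but (1/6)⁴ = 1/1296 is at or below it, so n = 4.

4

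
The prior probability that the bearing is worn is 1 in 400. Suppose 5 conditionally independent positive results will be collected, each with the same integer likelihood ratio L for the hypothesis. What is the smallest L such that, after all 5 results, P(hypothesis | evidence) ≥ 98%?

8

Prior odds = 0.0025/0.9975 = 1/399.
Target odds = 0.98/0.02 = 49.
Need L⁵ ≥ 49 ÷ (1/399) = 19551.
7⁵ = 16807 < 19551 ≤ 32768 = 8⁵, so L = 8.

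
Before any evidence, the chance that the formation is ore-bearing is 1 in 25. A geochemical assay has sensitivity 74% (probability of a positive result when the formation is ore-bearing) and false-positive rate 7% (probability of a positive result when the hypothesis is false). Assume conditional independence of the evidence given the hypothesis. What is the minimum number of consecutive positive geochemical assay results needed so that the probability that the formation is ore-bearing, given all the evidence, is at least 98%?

Prior odds = 0.04/0.96 = 1/24.
Likelihood ratio of a positive result = 0.74/0.07 = 74/7.
Target odds: 0.98 ÷ 0.02 = 49.
Require (74/7)ⁿ ≥ 49 ÷ (1/24) = 1176.
(74/7)² = 5476/49 falls short of 1176 but (74/7)³ = 405224/343 reaches it, so n = 3.

3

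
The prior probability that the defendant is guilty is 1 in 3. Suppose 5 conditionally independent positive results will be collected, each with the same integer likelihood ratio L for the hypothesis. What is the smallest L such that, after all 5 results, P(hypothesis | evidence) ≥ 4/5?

2

Prior odds = (1/3)/(2/3) = 0.5.
Target odds = 0.8/0.2 = 4.
Need L⁵ ≥ 4 ÷ 0.5 = 8.
1⁵ = 1 < 8 ≤ 32 = 2⁵, so L = 2.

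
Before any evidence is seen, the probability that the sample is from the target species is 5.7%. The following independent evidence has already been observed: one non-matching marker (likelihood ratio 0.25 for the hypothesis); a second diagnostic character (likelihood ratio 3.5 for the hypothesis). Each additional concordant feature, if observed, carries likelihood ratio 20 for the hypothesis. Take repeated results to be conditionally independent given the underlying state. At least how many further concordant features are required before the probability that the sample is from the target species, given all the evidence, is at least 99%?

3

Prior odds = 0.057/0.943 = 57/943.
Combined Bayes factor of the evidence already in hand = 0.25 × 3.5 = 0.875.
Odds after that evidence = (57/943) × 0.875 = 399/7544.
Target odds = 0.99/0.01 = 99.
Need 20ⁿ ≥ 99 ÷ (399/7544) = 248952/133.
20² = 400 falls short of 248952/133 but 20³ = 8000 reaches it, so n = 3.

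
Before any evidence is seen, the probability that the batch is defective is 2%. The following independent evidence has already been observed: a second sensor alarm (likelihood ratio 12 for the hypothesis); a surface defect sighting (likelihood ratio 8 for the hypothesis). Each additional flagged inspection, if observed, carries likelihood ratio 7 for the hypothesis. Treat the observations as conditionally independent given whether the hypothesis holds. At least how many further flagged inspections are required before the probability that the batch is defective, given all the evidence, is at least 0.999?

4

Prior odds = 0.02/0.98 = 1/49.
Combined Bayes factor of the evidence already in hand = 12 × 8 = 96.
Odds after that evidence = (1/49) × 96 = 96/49.
Target odds = 0.999/0.001 = 999.
Need 7ⁿ ≥ 999 ÷ (96/49) = 509.90625.
7³ = 343 falls short of 509.90625 but 7⁴ = 2401 reaches it, so n = 4.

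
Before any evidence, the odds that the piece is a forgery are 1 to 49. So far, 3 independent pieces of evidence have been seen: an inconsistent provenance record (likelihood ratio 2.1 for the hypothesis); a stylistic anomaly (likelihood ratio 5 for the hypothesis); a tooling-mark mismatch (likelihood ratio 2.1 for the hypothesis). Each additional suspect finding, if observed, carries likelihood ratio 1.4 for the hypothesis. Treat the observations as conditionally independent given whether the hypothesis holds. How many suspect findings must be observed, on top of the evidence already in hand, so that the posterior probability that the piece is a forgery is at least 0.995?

Prior odds = 1/49.
Combined Bayes factor of the evidence already in hand = 2.1 × 5 × 2.1 = 22.05.
Odds after that evidence = (1/49) × 22.05 = 0.45.
Target odds = 0.995/0.005 = 199.
Need 1.4ⁿ ≥ 199 ÷ 0.45 = 3980/9.
1.4¹⁸ ≈426.879 falls short of 3980/9 but 1.4¹⁹ ≈597.63 reaches it, so n = 19.

19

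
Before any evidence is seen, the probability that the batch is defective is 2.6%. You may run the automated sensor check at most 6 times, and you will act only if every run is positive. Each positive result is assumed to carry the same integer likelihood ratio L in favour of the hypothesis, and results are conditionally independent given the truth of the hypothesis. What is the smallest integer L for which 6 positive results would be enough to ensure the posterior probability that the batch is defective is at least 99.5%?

Prior odds = 0.026/0.974 = 13/487.
Target odds = 0.995/0.005 = 199.
Need L⁶ ≥ 199 ÷ (13/487) = 96913/13.
4⁶ = 4096 < 96913/13 ≤ 15625 = 5⁶, so L = 5.

5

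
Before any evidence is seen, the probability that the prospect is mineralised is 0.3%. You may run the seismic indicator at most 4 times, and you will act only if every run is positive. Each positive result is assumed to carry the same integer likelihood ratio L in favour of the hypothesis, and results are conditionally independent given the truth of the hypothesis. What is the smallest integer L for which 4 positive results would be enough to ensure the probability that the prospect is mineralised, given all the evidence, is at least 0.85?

Prior odds = 0.003/0.997 = 3/997.
Target odds = 0.85/0.15 = 17/3.
Need L⁴ ≥ 17/3 ÷ (3/997) = 16949/9.
6⁴ = 1296 < 16949/9 ≤ 2401 = 7⁴, so L = 7.

7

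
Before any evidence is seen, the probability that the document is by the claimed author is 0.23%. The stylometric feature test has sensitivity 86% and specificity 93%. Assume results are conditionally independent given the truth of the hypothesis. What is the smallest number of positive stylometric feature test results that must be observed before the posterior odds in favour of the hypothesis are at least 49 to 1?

4

Prior odds = 0.0023/0.9977 = 23/9977.
False-positive rate = 1 − 0.93 = 0.07; likelihood ratio of a positive = 0.86/0.07 = 86/7.
Target odds = 49.
Need (23/9977) × (86/7)ⁿ ≥ 49, i.e. (86/7)ⁿ ≥ 488873/23.
(86/7)³ = 636056/343 falls short of 488873/23 but (86/7)⁴ = 54700816/2401 reaches it, so n = 4.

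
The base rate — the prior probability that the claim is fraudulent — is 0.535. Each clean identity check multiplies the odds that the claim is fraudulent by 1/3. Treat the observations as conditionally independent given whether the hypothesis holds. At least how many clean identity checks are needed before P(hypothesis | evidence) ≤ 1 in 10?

Prior odds = 0.535/0.465 = 107/93.
Likelihood ratio per clean identity check = 1/3.
Target odds: 0.1 ÷ 0.9 = 1/9.
Need (107/93) × (1/3)ⁿ ≤ 1/9, i.e. (1/3)ⁿ ≤ 31/321.
(1/3)² = 1/9 is still above 31/321 but (1/3)³ = 1/27 is at or below it, so n = 3.

3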